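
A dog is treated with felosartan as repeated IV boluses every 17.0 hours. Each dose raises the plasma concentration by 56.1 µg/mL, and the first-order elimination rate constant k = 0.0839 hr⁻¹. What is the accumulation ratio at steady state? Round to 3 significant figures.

1.32

Fraction remaining after one interval: e^(−kτ) = e^(−0.08390 × 17.0) = 0.2402
R = 1 / (1 − 0.2402) = 1 / 0.7598 ≈ 1.32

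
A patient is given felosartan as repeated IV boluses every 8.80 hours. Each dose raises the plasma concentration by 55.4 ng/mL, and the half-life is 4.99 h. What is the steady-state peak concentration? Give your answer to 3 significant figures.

78.5 ng/mL

k = ln 2 / 4.99 = 0.1389 h⁻¹
Fraction remaining after one interval: e^(−kτ) = e^(−0.1389 × 8.80) = 0.2945
R = 1 / (1 − 0.2945) = 1.417
Css,max = 55.4 × 1.417 ≈ 78.5 ng/mL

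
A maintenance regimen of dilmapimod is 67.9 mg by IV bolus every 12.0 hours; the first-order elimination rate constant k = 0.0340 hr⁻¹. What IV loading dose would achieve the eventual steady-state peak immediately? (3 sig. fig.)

203 mg

Accumulation ratio R = 1 / (1 − e^(−kτ)) = 1 / (1 − e^(−0.03400×12.0)) = 1 / (1 − 0.6650) = 2.985
Loading dose = maintenance dose × R = 67.9 × 2.985 ≈ 203 mg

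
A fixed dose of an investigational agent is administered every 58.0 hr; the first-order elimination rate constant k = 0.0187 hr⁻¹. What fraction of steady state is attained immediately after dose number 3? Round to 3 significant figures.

0.961

f_n = 1 − e^(−nkτ) = 1 − e^(−3 × 0.01870 × 58.0) = 1 − e^(−3.254) = 1 − 0.03863 ≈ 0.961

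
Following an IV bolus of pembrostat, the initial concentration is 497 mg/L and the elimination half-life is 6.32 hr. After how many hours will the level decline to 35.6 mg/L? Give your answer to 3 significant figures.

24.0 hours

k = ln 2 / 6.32 = 0.1097 hr⁻¹
C(t) = C₀ e^(−kt)  ⇒  t = ln(C₀/C) / k
t = ln(497/35.6) / 0.1097 = 2.636 / 0.1097 ≈ 24.0 hours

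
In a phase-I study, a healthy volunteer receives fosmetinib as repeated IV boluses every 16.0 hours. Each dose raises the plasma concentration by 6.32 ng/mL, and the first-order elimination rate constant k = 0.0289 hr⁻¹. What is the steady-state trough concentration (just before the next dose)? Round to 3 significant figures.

10.8 ng/mL

Fraction remaining after one interval: e^(−kτ) = e^(−0.02890 × 16.0) = 0.6298
R = 1 / (1 − 0.6298) = 2.701
Css,max = 6.32 × 2.701 = 17.07 ng/mL
Css,min = Css,max × e^(−kτ) = 17.07 × 0.6298 ≈ 10.8 ng/mL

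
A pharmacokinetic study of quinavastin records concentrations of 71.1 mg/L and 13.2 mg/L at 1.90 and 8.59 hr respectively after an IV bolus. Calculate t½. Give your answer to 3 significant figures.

k = ln(C₁/C₂) / (t₂ − t₁) = ln(71.1/13.2) / (8.59 − 1.90)
  = 1.684 / 6.690 = 0.2517 hr⁻¹
t½ = ln 2 / k = ln 2 / 0.2517 ≈ 2.75 hours

2.75 hours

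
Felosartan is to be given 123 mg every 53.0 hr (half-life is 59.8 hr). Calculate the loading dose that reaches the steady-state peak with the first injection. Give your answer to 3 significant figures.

k = ln 2 / 59.8 = 0.01159 hr⁻¹
Accumulation ratio R = 1 / (1 − e^(−kτ)) = 1 / (1 − e^(−0.01159×53.0)) = 1 / (1 − 0.5410) = 2.179
Loading dose = maintenance dose × R = 123 × 2.179 ≈ 268 mg

268 mg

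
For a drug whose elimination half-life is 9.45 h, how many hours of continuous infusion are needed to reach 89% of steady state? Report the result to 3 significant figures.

30.1 hours

k = ln 2 / 9.45 = 0.07335 h⁻¹
f = 1 − e^(−kt)  ⇒  t = −ln(1 − f) / k
t = −ln(1 − 0.89) / 0.07335 = 2.207 / 0.07335 ≈ 30.1 hours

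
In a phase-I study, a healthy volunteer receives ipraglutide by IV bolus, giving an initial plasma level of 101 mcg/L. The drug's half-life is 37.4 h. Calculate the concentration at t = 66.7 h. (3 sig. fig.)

k = ln 2 / 37.4 = 0.01853 h⁻¹
66.7 h is 1.783 half-lives, so C = 101 × (1/2)^1.783 = 101 × 0.2905 ≈ 29.3 mcg/L

29.3 mcg/L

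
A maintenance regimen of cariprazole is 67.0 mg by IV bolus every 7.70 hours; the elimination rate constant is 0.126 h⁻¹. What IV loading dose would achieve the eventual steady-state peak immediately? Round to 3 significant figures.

108 mg

Accumulation ratio R = 1 / (1 − e^(−kτ)) = 1 / (1 − e^(−0.1260×7.70)) = 1 / (1 − 0.3790) = 1.610
Loading dose = maintenance dose × R = 67.0 × 1.610 ≈ 108 mg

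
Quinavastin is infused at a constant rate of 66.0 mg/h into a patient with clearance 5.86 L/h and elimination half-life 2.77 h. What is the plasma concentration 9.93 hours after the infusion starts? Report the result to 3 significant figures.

Css = rate / CL = 66.0 / 5.86 = 11.26 µg/mL
k = ln 2 / 2.77 = 0.2502 h⁻¹
C(t) = Css (1 − e^(−kt)) = 11.26 × (1 − e^(−2.485)) = 11.26 × 0.9167 ≈ 10.3 µg/mL

10.3 µg/mL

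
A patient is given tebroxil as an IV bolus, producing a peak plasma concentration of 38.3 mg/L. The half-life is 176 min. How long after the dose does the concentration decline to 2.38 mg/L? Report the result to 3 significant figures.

k = ln 2 / 176 = 0.003938 min⁻¹
C(t) = C₀ e^(−kt)  ⇒  t = ln(C₀/C) / k
t = ln(38.3/2.38) / 0.003938 = 2.778 / 0.003938 ≈ 705 minutes

705 minutes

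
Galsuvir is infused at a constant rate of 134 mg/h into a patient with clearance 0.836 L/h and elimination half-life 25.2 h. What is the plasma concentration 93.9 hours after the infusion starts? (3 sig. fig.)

Css = rate / CL = 134 / 0.836 = 160.3 µg/mL
k = ln 2 / 25.2 = 0.02751 h⁻¹
C(t) = Css (1 − e^(−kt)) = 160.3 × (1 − e^(−2.583)) = 160.3 × 0.9244 ≈ 148 µg/mL

148 µg/mL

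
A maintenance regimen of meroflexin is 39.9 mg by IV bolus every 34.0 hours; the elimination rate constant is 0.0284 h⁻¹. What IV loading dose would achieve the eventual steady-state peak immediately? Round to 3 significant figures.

Accumulation ratio R = 1 / (1 − e^(−kτ)) = 1 / (1 − e^(−0.02840×34.0)) = 1 / (1 − 0.3808) = 1.615
Loading dose = maintenance dose × R = 39.9 × 1.615 ≈ 64.4 mg

64.4 mg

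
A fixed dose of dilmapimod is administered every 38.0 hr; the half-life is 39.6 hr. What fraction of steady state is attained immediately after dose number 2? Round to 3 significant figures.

k = ln 2 / 39.6 = 0.01750 hr⁻¹
f_n = 1 − e^(−nkτ) = 1 − e^(−2 × 0.01750 × 38.0) = 1 − e^(−1.330) = 1 − 0.2644 ≈ 0.736

0.736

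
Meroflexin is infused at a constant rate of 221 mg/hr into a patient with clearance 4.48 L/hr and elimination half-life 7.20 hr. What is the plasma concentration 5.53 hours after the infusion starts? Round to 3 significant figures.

20.4 µg/mL

Css = rate / CL = 221 / 4.48 = 49.33 µg/mL
k = ln 2 / 7.20 = 0.09627 hr⁻¹
C(t) = Css (1 − e^(−kt)) = 49.33 × (1 − e^(−0.5324)) = 49.33 × 0.4128 ≈ 20.4 µg/mL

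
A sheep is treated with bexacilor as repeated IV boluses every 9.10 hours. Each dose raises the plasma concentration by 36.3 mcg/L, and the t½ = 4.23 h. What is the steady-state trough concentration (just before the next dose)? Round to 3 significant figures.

k = ln 2 / 4.23 = 0.1639 h⁻¹
Fraction remaining after one interval: e^(−kτ) = e^(−0.1639 × 9.10) = 0.2251
R = 1 / (1 − 0.2251) = 1.291
Css,max = 36.3 × 1.291 = 46.85 mcg/L
Css,min = Css,max × e^(−kτ) = 46.85 × 0.2251 ≈ 10.5 mcg/L

10.5 mcg/L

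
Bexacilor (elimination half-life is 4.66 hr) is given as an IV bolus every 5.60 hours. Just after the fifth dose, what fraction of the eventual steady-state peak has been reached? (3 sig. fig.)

0.984

k = ln 2 / 4.66 = 0.1487 hr⁻¹
f_n = 1 − e^(−nkτ) = 1 − e^(−5 × 0.1487 × 5.60) = 1 − e^(−4.165) = 1 − 0.01553 ≈ 0.984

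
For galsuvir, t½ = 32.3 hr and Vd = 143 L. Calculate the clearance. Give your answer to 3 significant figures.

3.07 L/hr

k = ln 2 / t½ = ln 2 / 32.3 = 0.02146 hr⁻¹
CL = k · V = 0.02146 × 143 ≈ 3.07 L/hr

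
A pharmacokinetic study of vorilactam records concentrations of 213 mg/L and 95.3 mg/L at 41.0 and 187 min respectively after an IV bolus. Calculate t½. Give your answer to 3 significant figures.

126 minutes

k = ln(C₁/C₂) / (t₂ − t₁) = ln(213/95.3) / (187 − 41.0)
  = 0.8043 / 146.0 = 0.005509 min⁻¹
t½ = ln 2 / k = ln 2 / 0.005509 ≈ 126 minutes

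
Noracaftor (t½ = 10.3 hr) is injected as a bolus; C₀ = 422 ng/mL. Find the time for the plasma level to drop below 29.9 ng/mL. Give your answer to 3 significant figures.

39.3 hours

k = ln 2 / 10.3 = 0.06730 hr⁻¹
C(t) = C₀ e^(−kt)  ⇒  t = ln(C₀/C) / k
t = ln(422/29.9) / 0.06730 = 2.647 / 0.06730 ≈ 39.3 hours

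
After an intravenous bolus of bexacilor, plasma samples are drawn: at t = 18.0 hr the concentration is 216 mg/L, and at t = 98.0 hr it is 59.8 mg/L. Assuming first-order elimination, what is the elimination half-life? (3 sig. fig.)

43.2 hours

k = ln(C₁/C₂) / (t₂ − t₁) = ln(216/59.8) / (98.0 − 18.0)
  = 1.284 / 80.00 = 0.01605 hr⁻¹
t½ = ln 2 / k = ln 2 / 0.01605 ≈ 43.2 hours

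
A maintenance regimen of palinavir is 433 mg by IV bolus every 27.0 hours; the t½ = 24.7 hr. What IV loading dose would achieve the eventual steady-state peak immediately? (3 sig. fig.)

k = ln 2 / 24.7 = 0.02806 hr⁻¹
Accumulation ratio R = 1 / (1 − e^(−kτ)) = 1 / (1 − e^(−0.02806×27.0)) = 1 / (1 − 0.4687) = 1.882
Loading dose = maintenance dose × R = 433 × 1.882 ≈ 815 mg

815 mg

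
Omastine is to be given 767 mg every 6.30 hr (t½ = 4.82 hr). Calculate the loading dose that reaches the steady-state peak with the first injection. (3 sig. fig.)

k = ln 2 / 4.82 = 0.1438 hr⁻¹
Accumulation ratio R = 1 / (1 − e^(−kτ)) = 1 / (1 − e^(−0.1438×6.30)) = 1 / (1 − 0.4041) = 1.678
Loading dose = maintenance dose × R = 767 × 1.678 ≈ 1290 mg

1290 mg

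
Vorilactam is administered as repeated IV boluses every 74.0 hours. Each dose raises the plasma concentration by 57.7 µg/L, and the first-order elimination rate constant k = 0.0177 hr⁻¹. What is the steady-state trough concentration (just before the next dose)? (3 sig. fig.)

21.3 µg/L

Fraction remaining after one interval: e^(−kτ) = e^(−0.01770 × 74.0) = 0.2699
R = 1 / (1 − 0.2699) = 1.370
Css,max = 57.7 × 1.370 = 79.03 µg/L
Css,min = Css,max × e^(−kτ) = 79.03 × 0.2699 ≈ 21.3 µg/L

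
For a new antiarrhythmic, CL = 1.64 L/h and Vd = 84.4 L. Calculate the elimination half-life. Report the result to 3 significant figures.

35.7 hours

k = CL / V = 1.64 / 84.4 = 0.01943 h⁻¹
t½ = ln 2 / k = ln 2 / 0.01943 ≈ 35.7 hours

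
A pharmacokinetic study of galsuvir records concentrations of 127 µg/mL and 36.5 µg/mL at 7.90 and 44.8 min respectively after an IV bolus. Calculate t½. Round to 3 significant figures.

k = ln(C₁/C₂) / (t₂ − t₁) = ln(127/36.5) / (44.8 − 7.90)
  = 1.247 / 36.90 = 0.03379 min⁻¹
t½ = ln 2 / k = ln 2 / 0.03379 ≈ 20.5 minutes

20.5 minutes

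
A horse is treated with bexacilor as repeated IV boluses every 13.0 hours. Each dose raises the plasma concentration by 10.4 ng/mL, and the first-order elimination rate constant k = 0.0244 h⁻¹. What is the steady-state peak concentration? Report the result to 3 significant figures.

Fraction remaining after one interval: e^(−kτ) = e^(−0.02440 × 13.0) = 0.7282
R = 1 / (1 − 0.7282) = 3.679
Css,max = 10.4 × 3.679 ≈ 38.3 ng/mL

38.3 ng/mL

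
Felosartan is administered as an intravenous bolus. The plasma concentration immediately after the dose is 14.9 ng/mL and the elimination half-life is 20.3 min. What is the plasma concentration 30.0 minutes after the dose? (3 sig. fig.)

k = ln 2 / 20.3 = 0.03415 min⁻¹
C(t) = C₀ e^(−kt) = 14.9 × e^(−0.03415 × 30.0) = 14.9 × e^(−1.024) = 14.9 × 0.3590 ≈ 5.35 ng/mL

5.35 ng/mL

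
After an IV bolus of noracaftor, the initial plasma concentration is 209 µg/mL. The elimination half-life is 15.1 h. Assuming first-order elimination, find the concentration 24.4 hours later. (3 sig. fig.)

68.2 µg/mL

k = ln 2 / 15.1 = 0.04590 h⁻¹
C(t) = C₀ e^(−kt) = 209 × e^(−0.04590 × 24.4) = 209 × e^(−1.120) = 209 × 0.3263 ≈ 68.2 µg/mL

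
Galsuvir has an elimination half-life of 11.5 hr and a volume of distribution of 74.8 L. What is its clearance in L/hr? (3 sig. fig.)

4.51 L/hr

k = ln 2 / t½ = ln 2 / 11.5 = 0.06027 hr⁻¹
CL = k · V = 0.06027 × 74.8 ≈ 4.51 L/hr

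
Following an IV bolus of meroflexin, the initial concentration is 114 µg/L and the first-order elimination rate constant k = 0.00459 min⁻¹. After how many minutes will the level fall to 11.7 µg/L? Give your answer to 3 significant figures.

C(t) = C₀ e^(−kt)  ⇒  t = ln(C₀/C) / k
t = ln(114/11.7) / 0.004590 = 2.277 / 0.004590 ≈ 496 minutes

496 minutes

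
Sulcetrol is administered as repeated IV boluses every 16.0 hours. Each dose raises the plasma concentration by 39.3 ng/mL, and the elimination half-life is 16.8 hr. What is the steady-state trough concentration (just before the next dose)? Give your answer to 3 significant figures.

42.0 ng/mL

k = ln 2 / 16.8 = 0.04126 hr⁻¹
Fraction remaining after one interval: e^(−kτ) = e^(−0.04126 × 16.0) = 0.5168
R = 1 / (1 − 0.5168) = 2.069
Css,max = 39.3 × 2.069 = 81.33 ng/mL
Css,min = Css,max × e^(−kτ) = 81.33 × 0.5168 ≈ 42.0 ng/mL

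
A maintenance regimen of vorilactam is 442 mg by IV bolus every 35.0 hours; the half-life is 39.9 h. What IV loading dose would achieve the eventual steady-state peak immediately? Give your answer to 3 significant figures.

k = ln 2 / 39.9 = 0.01737 h⁻¹
Accumulation ratio R = 1 / (1 − e^(−kτ)) = 1 / (1 − e^(−0.01737×35.0)) = 1 / (1 − 0.5444) = 2.195
Loading dose = maintenance dose × R = 442 × 2.195 ≈ 970 mg

970 mg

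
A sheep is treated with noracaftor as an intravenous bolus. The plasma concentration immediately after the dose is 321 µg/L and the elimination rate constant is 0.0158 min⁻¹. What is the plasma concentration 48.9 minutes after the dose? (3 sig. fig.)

148 µg/L

C(t) = C₀ e^(−kt) = 321 × e^(−0.01580 × 48.9) = 321 × e^(−0.7726) = 321 × 0.4618 ≈ 148 µg/L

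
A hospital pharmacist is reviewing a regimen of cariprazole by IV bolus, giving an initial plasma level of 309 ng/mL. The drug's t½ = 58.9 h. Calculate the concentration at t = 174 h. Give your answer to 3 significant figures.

39.9 ng/mL

k = ln 2 / 58.9 = 0.01177 h⁻¹
C(t) = C₀ e^(−kt) = 309 × e^(−0.01177 × 174) = 309 × e^(−2.048) = 309 × 0.1290 ≈ 39.9 ng/mL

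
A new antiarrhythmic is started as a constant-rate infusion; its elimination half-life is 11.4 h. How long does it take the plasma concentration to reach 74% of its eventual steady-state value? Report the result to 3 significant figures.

k = ln 2 / 11.4 = 0.06080 h⁻¹
f = 1 − e^(−kt)  ⇒  t = −ln(1 − f) / k
t = −ln(1 − 0.74) / 0.06080 = 1.347 / 0.06080 ≈ 22.2 hours

22.2 hours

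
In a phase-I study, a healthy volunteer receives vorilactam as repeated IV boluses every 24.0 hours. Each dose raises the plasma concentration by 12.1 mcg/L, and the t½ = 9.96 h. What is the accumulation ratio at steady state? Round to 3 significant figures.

1.23

k = ln 2 / 9.96 = 0.06959 h⁻¹
Fraction remaining after one interval: e^(−kτ) = e^(−0.06959 × 24.0) = 0.1882
R = 1 / (1 − 0.1882) = 1 / 0.8118 ≈ 1.23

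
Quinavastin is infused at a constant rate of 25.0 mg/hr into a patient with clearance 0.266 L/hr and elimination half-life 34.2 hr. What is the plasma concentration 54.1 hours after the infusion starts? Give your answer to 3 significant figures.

Css = rate / CL = 25.0 / 0.266 = 93.98 mg/L
k = ln 2 / 34.2 = 0.02027 hr⁻¹
C(t) = Css (1 − e^(−kt)) = 93.98 × (1 − e^(−1.096)) = 93.98 × 0.6660 ≈ 62.6 mg/L

62.6 mg/L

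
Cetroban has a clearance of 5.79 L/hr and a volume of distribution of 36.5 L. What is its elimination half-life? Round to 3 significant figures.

4.37 hours

k = CL / V = 5.79 / 36.5 = 0.1586 hr⁻¹
t½ = ln 2 / k = ln 2 / 0.1586 ≈ 4.37 hours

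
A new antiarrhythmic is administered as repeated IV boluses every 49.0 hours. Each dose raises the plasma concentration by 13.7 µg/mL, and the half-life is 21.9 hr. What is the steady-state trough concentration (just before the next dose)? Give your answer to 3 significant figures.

3.69 µg/mL

k = ln 2 / 21.9 = 0.03165 hr⁻¹
Fraction remaining after one interval: e^(−kτ) = e^(−0.03165 × 49.0) = 0.2121
R = 1 / (1 − 0.2121) = 1.269
Css,max = 13.7 × 1.269 = 17.39 µg/mL
Css,min = Css,max × e^(−kτ) = 17.39 × 0.2121 ≈ 3.69 µg/mL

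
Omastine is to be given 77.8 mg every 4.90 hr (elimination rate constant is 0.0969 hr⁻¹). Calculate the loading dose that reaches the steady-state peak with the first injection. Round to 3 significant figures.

206 mg

Accumulation ratio R = 1 / (1 − e^(−kτ)) = 1 / (1 − e^(−0.09690×4.90)) = 1 / (1 − 0.6220) = 2.646
Loading dose = maintenance dose × R = 77.8 × 2.646 ≈ 206 mg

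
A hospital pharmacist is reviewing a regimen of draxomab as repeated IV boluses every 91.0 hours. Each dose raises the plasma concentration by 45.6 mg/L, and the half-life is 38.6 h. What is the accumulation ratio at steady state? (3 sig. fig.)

1.24

k = ln 2 / 38.6 = 0.01796 h⁻¹
Fraction remaining after one interval: e^(−kτ) = e^(−0.01796 × 91.0) = 0.1951
R = 1 / (1 − 0.1951) = 1 / 0.8049 ≈ 1.24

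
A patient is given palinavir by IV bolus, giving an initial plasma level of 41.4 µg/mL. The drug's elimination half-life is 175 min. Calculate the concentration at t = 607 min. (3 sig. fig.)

k = ln 2 / 175 = 0.003961 min⁻¹
607 min is 3.469 half-lives, so C = 41.4 × (1/2)^3.469 = 41.4 × 0.09033 ≈ 3.74 µg/mL

3.74 µg/mL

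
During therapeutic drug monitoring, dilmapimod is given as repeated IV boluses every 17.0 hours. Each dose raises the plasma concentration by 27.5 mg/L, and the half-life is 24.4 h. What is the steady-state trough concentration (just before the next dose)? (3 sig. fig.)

44.3 mg/L

k = ln 2 / 24.4 = 0.02841 h⁻¹
Fraction remaining after one interval: e^(−kτ) = e^(−0.02841 × 17.0) = 0.6170
R = 1 / (1 − 0.6170) = 2.611
Css,max = 27.5 × 2.611 = 71.80 mg/L
Css,min = Css,max × e^(−kτ) = 71.80 × 0.6170 ≈ 44.3 mg/L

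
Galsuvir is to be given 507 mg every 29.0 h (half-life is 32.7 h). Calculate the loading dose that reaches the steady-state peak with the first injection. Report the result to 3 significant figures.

1100 mg

k = ln 2 / 32.7 = 0.02120 h⁻¹
Accumulation ratio R = 1 / (1 − e^(−kτ)) = 1 / (1 − e^(−0.02120×29.0)) = 1 / (1 − 0.5408) = 2.178
Loading dose = maintenance dose × R = 507 × 2.178 ≈ 1100 mg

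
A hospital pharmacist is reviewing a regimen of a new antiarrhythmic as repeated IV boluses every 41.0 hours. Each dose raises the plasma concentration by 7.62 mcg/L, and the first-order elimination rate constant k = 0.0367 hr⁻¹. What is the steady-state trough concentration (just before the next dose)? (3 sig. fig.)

2.18 mcg/L

Fraction remaining after one interval: e^(−kτ) = e^(−0.03670 × 41.0) = 0.2221
R = 1 / (1 − 0.2221) = 1.285
Css,max = 7.62 × 1.285 = 9.795 mcg/L
Css,min = Css,max × e^(−kτ) = 9.795 × 0.2221 ≈ 2.18 mcg/L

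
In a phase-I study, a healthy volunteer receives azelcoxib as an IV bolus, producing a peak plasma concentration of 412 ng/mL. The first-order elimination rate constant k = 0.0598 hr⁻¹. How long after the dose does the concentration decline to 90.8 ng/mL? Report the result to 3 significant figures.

C(t) = C₀ e^(−kt)  ⇒  t = ln(C₀/C) / k
t = ln(412/90.8) / 0.05980 = 1.512 / 0.05980 ≈ 25.3 hours

25.3 hours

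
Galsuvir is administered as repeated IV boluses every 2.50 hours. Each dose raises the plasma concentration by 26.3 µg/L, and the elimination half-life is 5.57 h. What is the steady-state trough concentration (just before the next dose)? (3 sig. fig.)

72.1 µg/L

k = ln 2 / 5.57 = 0.1244 h⁻¹
Fraction remaining after one interval: e^(−kτ) = e^(−0.1244 × 2.50) = 0.7326
R = 1 / (1 − 0.7326) = 3.740
Css,max = 26.3 × 3.740 = 98.37 µg/L
Css,min = Css,max × e^(−kτ) = 98.37 × 0.7326 ≈ 72.1 µg/L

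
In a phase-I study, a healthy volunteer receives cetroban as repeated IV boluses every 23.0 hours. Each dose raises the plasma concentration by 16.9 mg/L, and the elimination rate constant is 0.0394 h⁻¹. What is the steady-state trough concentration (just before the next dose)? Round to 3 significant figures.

Fraction remaining after one interval: e^(−kτ) = e^(−0.03940 × 23.0) = 0.4041
R = 1 / (1 − 0.4041) = 1.678
Css,max = 16.9 × 1.678 = 28.36 mg/L
Css,min = Css,max × e^(−kτ) = 28.36 × 0.4041 ≈ 11.5 mg/L

11.5 mg/L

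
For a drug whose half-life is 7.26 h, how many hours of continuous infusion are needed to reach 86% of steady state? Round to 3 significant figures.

k = ln 2 / 7.26 = 0.09547 h⁻¹
f = 1 − e^(−kt)  ⇒  t = −ln(1 − f) / k
t = −ln(1 − 0.86) / 0.09547 = 1.966 / 0.09547 ≈ 20.6 hours

20.6 hours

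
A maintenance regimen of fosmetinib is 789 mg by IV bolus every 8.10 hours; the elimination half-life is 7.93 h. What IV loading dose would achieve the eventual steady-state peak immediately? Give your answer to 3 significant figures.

1560 mg

k = ln 2 / 7.93 = 0.08741 h⁻¹
Accumulation ratio R = 1 / (1 − e^(−kτ)) = 1 / (1 − e^(−0.08741×8.10)) = 1 / (1 − 0.4926) = 1.971
Loading dose = maintenance dose × R = 789 × 1.971 ≈ 1560 mg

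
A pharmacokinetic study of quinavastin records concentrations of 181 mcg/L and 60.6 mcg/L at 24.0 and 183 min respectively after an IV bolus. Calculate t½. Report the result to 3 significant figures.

101 minutes

k = ln(C₁/C₂) / (t₂ − t₁) = ln(181/60.6) / (183 − 24.0)
  = 1.094 / 159.0 = 0.006882 min⁻¹
t½ = ln 2 / k = ln 2 / 0.006882 ≈ 101 minutes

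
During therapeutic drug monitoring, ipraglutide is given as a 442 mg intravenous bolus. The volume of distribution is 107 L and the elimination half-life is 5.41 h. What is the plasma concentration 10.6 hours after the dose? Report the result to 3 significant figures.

1.06 µg/mL

C₀ = dose / V = 442 / 107 = 4.131 µg/mL
k = ln 2 / 5.41 = 0.1281 h⁻¹
C(t) = C₀ e^(−kt) = 4.131 × e^(−0.1281 × 10.6) = 4.131 × e^(−1.358) = 4.131 × 0.2571 ≈ 1.06 µg/mL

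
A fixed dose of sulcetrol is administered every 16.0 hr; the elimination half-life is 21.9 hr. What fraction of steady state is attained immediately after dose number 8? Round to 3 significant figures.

0.983

k = ln 2 / 21.9 = 0.03165 hr⁻¹
f_n = 1 − e^(−nkτ) = 1 − e^(−8 × 0.03165 × 16.0) = 1 − e^(−4.051) = 1 − 0.01740 ≈ 0.983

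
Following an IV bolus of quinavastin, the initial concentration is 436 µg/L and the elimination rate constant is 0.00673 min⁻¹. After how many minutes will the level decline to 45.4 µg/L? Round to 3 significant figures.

336 minutes

C(t) = C₀ e^(−kt)  ⇒  t = ln(C₀/C) / k
t = ln(436/45.4) / 0.006730 = 2.262 / 0.006730 ≈ 336 minutes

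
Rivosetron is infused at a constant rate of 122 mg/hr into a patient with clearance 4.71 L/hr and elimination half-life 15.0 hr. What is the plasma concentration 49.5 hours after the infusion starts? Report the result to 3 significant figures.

23.3 µg/mL

Css = rate / CL = 122 / 4.71 = 25.90 µg/mL
k = ln 2 / 15.0 = 0.04621 hr⁻¹
C(t) = Css (1 − e^(−kt)) = 25.90 × (1 − e^(−2.287)) = 25.90 × 0.8985 ≈ 23.3 µg/mL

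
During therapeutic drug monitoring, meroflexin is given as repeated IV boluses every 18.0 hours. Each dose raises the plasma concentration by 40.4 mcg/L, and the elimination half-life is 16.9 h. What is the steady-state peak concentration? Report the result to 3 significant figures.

77.4 mcg/L

k = ln 2 / 16.9 = 0.04101 h⁻¹
Fraction remaining after one interval: e^(−kτ) = e^(−0.04101 × 18.0) = 0.4779
R = 1 / (1 − 0.4779) = 1.916
Css,max = 40.4 × 1.916 ≈ 77.4 mcg/L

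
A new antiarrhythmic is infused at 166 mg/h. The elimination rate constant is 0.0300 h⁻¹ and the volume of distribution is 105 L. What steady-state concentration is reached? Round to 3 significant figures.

52.7 mg/L

CL = k · V = 0.0300 × 105 = 3.150 L/h
Css = rate / CL = 166 / 3.150 ≈ 52.7 mg/L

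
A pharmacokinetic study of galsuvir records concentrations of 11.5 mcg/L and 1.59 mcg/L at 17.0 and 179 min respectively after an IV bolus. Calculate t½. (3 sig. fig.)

56.8 minutes

k = ln(C₁/C₂) / (t₂ − t₁) = ln(11.5/1.59) / (179 − 17.0)
  = 1.979 / 162.0 = 0.01221 min⁻¹
t½ = ln 2 / k = ln 2 / 0.01221 ≈ 56.8 minutes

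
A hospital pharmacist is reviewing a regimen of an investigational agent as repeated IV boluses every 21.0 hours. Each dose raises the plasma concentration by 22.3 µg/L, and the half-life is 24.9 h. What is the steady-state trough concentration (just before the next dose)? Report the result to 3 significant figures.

k = ln 2 / 24.9 = 0.02784 h⁻¹
Fraction remaining after one interval: e^(−kτ) = e^(−0.02784 × 21.0) = 0.5573
R = 1 / (1 − 0.5573) = 2.259
Css,max = 22.3 × 2.259 = 50.38 µg/L
Css,min = Css,max × e^(−kτ) = 50.38 × 0.5573 ≈ 28.1 µg/L

28.1 µg/L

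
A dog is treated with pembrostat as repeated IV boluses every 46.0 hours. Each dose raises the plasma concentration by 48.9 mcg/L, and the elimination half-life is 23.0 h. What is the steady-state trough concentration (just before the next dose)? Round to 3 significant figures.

k = ln 2 / 23.0 = 0.03014 h⁻¹
Fraction remaining after one interval: e^(−kτ) = e^(−0.03014 × 46.0) = 0.2500
R = 1 / (1 − 0.2500) = 1.333
Css,max = 48.9 × 1.333 = 65.20 mcg/L
Css,min = Css,max × e^(−kτ) = 65.20 × 0.2500 ≈ 16.3 mcg/L

16.3 mcg/L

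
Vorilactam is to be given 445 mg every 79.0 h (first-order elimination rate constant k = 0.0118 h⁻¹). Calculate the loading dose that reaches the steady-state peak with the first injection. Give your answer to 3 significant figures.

Accumulation ratio R = 1 / (1 − e^(−kτ)) = 1 / (1 − e^(−0.01180×79.0)) = 1 / (1 − 0.3937) = 1.649
Loading dose = maintenance dose × R = 445 × 1.649 ≈ 734 mg

734 mg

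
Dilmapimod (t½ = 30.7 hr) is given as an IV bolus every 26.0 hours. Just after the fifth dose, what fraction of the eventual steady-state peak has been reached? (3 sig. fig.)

k = ln 2 / 30.7 = 0.02258 hr⁻¹
f_n = 1 − e^(−nkτ) = 1 − e^(−5 × 0.02258 × 26.0) = 1 − e^(−2.935) = 1 − 0.05312 ≈ 0.947

0.947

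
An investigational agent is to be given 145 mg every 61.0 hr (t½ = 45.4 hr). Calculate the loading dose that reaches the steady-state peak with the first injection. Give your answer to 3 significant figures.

k = ln 2 / 45.4 = 0.01527 hr⁻¹
Accumulation ratio R = 1 / (1 − e^(−kτ)) = 1 / (1 − e^(−0.01527×61.0)) = 1 / (1 − 0.3940) = 1.650
Loading dose = maintenance dose × R = 145 × 1.650 ≈ 239 mg

239 mg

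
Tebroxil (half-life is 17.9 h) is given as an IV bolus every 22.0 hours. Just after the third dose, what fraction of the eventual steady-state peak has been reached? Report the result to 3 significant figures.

0.922

k = ln 2 / 17.9 = 0.03872 h⁻¹
f_n = 1 − e^(−nkτ) = 1 − e^(−3 × 0.03872 × 22.0) = 1 − e^(−2.556) = 1 − 0.07763 ≈ 0.922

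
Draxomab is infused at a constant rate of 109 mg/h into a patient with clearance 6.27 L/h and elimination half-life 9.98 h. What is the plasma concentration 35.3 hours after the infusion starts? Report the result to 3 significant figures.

Css = rate / CL = 109 / 6.27 = 17.38 mg/L
k = ln 2 / 9.98 = 0.06945 h⁻¹
C(t) = Css (1 − e^(−kt)) = 17.38 × (1 − e^(−2.452)) = 17.38 × 0.9139 ≈ 15.9 mg/L

15.9 mg/L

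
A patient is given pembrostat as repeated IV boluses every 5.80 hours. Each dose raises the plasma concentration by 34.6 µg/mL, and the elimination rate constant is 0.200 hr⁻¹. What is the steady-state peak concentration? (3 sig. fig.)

50.4 µg/mL

Fraction remaining after one interval: e^(−kτ) = e^(−0.2000 × 5.80) = 0.3135
R = 1 / (1 − 0.3135) = 1.457
Css,max = 34.6 × 1.457 ≈ 50.4 µg/mL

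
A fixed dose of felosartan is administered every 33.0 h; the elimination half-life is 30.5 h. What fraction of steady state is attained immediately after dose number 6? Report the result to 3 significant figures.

0.989

k = ln 2 / 30.5 = 0.02273 h⁻¹
f_n = 1 − e^(−nkτ) = 1 − e^(−6 × 0.02273 × 33.0) = 1 − e^(−4.500) = 1 − 0.01111 ≈ 0.989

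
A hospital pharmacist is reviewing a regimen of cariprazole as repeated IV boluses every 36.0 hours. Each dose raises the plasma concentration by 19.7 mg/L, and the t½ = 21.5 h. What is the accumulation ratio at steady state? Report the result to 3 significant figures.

k = ln 2 / 21.5 = 0.03224 h⁻¹
Fraction remaining after one interval: e^(−kτ) = e^(−0.03224 × 36.0) = 0.3133
R = 1 / (1 − 0.3133) = 1 / 0.6867 ≈ 1.46

1.46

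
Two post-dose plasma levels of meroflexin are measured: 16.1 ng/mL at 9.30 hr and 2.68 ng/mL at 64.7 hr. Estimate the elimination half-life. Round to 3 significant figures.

21.4 hours

k = ln(C₁/C₂) / (t₂ − t₁) = ln(16.1/2.68) / (64.7 − 9.30)
  = 1.793 / 55.40 = 0.03236 hr⁻¹
t½ = ln 2 / k = ln 2 / 0.03236 ≈ 21.4 hours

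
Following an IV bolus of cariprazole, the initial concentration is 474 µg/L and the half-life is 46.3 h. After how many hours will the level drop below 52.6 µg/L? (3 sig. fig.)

147 hours

k = ln 2 / 46.3 = 0.01497 h⁻¹
C(t) = C₀ e^(−kt)  ⇒  t = ln(C₀/C) / k
t = ln(474/52.6) / 0.01497 = 2.198 / 0.01497 ≈ 147 hours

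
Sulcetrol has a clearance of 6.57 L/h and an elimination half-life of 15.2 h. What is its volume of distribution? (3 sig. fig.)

144 L

k = ln 2 / t½ = ln 2 / 15.2 = 0.04560 h⁻¹
V = CL / k = 6.57 / 0.04560 ≈ 144 L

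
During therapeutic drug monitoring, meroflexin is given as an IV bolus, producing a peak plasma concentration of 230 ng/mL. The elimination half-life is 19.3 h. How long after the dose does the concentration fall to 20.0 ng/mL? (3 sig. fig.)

k = ln 2 / 19.3 = 0.03591 h⁻¹
C(t) = C₀ e^(−kt)  ⇒  t = ln(C₀/C) / k
t = ln(230/20.0) / 0.03591 = 2.442 / 0.03591 ≈ 68.0 hours

68.0 hours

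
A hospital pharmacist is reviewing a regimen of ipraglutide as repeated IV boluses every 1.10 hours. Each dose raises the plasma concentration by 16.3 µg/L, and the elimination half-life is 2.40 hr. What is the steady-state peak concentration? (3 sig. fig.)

k = ln 2 / 2.40 = 0.2888 hr⁻¹
Fraction remaining after one interval: e^(−kτ) = e^(−0.2888 × 1.10) = 0.7278
R = 1 / (1 − 0.7278) = 3.674
Css,max = 16.3 × 3.674 ≈ 59.9 µg/L

59.9 µg/L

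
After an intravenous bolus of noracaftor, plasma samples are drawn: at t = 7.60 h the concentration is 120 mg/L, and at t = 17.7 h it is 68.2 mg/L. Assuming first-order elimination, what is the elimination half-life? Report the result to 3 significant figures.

k = ln(C₁/C₂) / (t₂ − t₁) = ln(120/68.2) / (17.7 − 7.60)
  = 0.5650 / 10.10 = 0.05595 h⁻¹
t½ = ln 2 / k = ln 2 / 0.05595 ≈ 12.4 hours

12.4 hours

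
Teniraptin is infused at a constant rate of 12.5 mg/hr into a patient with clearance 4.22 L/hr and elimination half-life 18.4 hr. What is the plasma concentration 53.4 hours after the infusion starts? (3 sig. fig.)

2.57 µg/mL

Css = rate / CL = 12.5 / 4.22 = 2.962 µg/mL
k = ln 2 / 18.4 = 0.03767 hr⁻¹
C(t) = Css (1 − e^(−kt)) = 2.962 × (1 − e^(−2.012)) = 2.962 × 0.8662 ≈ 2.57 µg/mL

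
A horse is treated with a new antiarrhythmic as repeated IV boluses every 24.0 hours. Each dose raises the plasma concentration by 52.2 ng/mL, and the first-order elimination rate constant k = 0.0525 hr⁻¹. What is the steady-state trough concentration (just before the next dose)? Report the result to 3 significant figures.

20.7 ng/mL

Fraction remaining after one interval: e^(−kτ) = e^(−0.05250 × 24.0) = 0.2837
R = 1 / (1 − 0.2837) = 1.396
Css,max = 52.2 × 1.396 = 72.87 ng/mL
Css,min = Css,max × e^(−kτ) = 72.87 × 0.2837 ≈ 20.7 ng/mL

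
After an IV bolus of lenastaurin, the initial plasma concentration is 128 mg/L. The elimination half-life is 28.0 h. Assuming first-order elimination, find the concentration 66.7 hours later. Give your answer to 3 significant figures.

24.6 mg/L

k = ln 2 / 28.0 = 0.02476 h⁻¹
66.7 h is 2.382 half-lives, so C = 128 × (1/2)^2.382 = 128 × 0.1918 ≈ 24.6 mg/L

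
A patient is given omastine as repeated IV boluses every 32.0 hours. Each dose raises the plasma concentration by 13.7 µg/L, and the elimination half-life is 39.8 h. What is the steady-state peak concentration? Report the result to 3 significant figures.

k = ln 2 / 39.8 = 0.01742 h⁻¹
Fraction remaining after one interval: e^(−kτ) = e^(−0.01742 × 32.0) = 0.5728
R = 1 / (1 − 0.5728) = 2.341
Css,max = 13.7 × 2.341 ≈ 32.1 µg/L

32.1 µg/L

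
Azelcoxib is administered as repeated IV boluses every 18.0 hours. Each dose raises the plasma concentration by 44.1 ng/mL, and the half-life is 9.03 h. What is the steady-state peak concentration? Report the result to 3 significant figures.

58.9 ng/mL

k = ln 2 / 9.03 = 0.07676 h⁻¹
Fraction remaining after one interval: e^(−kτ) = e^(−0.07676 × 18.0) = 0.2512
R = 1 / (1 − 0.2512) = 1.335
Css,max = 44.1 × 1.335 ≈ 58.9 ng/mL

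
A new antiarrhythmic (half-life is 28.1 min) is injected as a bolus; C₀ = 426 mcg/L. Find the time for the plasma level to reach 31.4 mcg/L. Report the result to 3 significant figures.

106 minutes

k = ln 2 / 28.1 = 0.02467 min⁻¹
C(t) = C₀ e^(−kt)  ⇒  t = ln(C₀/C) / k
t = ln(426/31.4) / 0.02467 = 2.608 / 0.02467 ≈ 106 minutes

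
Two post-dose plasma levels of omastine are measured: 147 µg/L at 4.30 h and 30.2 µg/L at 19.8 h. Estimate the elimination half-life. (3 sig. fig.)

k = ln(C₁/C₂) / (t₂ − t₁) = ln(147/30.2) / (19.8 − 4.30)
  = 1.583 / 15.50 = 0.1021 h⁻¹
t½ = ln 2 / k = ln 2 / 0.1021 ≈ 6.79 hours

6.79 hours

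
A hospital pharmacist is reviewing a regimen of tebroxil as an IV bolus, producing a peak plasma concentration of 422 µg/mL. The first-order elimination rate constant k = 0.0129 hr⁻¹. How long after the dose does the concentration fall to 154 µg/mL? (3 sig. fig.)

78.1 hours

C(t) = C₀ e^(−kt)  ⇒  t = ln(C₀/C) / k
t = ln(422/154) / 0.01290 = 1.008 / 0.01290 ≈ 78.1 hours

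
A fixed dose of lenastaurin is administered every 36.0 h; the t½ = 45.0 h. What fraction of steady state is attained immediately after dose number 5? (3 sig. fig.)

0.938

k = ln 2 / 45.0 = 0.01540 h⁻¹
f_n = 1 − e^(−nkτ) = 1 − e^(−5 × 0.01540 × 36.0) = 1 − e^(−2.773) = 1 − 0.06250 ≈ 0.938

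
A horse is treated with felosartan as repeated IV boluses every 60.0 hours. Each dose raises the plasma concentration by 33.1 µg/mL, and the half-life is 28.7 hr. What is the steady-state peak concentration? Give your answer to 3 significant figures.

k = ln 2 / 28.7 = 0.02415 hr⁻¹
Fraction remaining after one interval: e^(−kτ) = e^(−0.02415 × 60.0) = 0.2348
R = 1 / (1 − 0.2348) = 1.307
Css,max = 33.1 × 1.307 ≈ 43.3 µg/mL

43.3 µg/mL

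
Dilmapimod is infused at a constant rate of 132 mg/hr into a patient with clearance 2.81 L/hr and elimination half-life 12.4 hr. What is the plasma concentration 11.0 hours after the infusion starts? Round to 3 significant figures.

Css = rate / CL = 132 / 2.81 = 46.98 mg/L
k = ln 2 / 12.4 = 0.05590 hr⁻¹
C(t) = Css (1 − e^(−kt)) = 46.98 × (1 − e^(−0.6149)) = 46.98 × 0.4593 ≈ 21.6 mg/L

21.6 mg/L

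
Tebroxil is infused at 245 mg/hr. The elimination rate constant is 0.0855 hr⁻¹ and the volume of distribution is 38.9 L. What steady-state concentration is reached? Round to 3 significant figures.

CL = k · V = 0.0855 × 38.9 = 3.326 L/hr
Css = rate / CL = 245 / 3.326 ≈ 73.7 µg/mL

73.7 µg/mL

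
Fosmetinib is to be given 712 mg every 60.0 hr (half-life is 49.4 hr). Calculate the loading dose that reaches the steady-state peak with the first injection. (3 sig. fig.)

1250 mg

k = ln 2 / 49.4 = 0.01403 hr⁻¹
Accumulation ratio R = 1 / (1 − e^(−kτ)) = 1 / (1 − e^(−0.01403×60.0)) = 1 / (1 − 0.4309) = 1.757
Loading dose = maintenance dose × R = 712 × 1.757 ≈ 1250 mg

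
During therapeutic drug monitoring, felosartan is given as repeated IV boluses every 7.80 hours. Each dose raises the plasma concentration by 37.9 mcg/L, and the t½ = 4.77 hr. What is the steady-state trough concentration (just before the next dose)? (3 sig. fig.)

k = ln 2 / 4.77 = 0.1453 hr⁻¹
Fraction remaining after one interval: e^(−kτ) = e^(−0.1453 × 7.80) = 0.3219
R = 1 / (1 − 0.3219) = 1.475
Css,max = 37.9 × 1.475 = 55.89 mcg/L
Css,min = Css,max × e^(−kτ) = 55.89 × 0.3219 ≈ 18.0 mcg/L

18.0 mcg/L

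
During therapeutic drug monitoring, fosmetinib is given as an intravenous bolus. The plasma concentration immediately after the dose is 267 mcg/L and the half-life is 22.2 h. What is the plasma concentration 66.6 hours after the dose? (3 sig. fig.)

33.4 mcg/L

k = ln 2 / 22.2 = 0.03122 h⁻¹
66.6 h is 3.000 half-lives, so C = 267 × (1/2)^3.000 = 267 × 0.1250 ≈ 33.4 mcg/L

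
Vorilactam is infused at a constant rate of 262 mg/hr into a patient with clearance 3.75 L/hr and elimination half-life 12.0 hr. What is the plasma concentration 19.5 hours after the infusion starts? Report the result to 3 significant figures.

Css = rate / CL = 262 / 3.75 = 69.87 µg/mL
k = ln 2 / 12.0 = 0.05776 hr⁻¹
C(t) = Css (1 − e^(−kt)) = 69.87 × (1 − e^(−1.126)) = 69.87 × 0.6758 ≈ 47.2 µg/mL

47.2 µg/mL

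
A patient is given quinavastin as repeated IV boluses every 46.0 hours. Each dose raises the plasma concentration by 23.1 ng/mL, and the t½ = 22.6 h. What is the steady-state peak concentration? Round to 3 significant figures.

k = ln 2 / 22.6 = 0.03067 h⁻¹
Fraction remaining after one interval: e^(−kτ) = e^(−0.03067 × 46.0) = 0.2439
R = 1 / (1 − 0.2439) = 1.323
Css,max = 23.1 × 1.323 ≈ 30.6 ng/mL

30.6 ng/mL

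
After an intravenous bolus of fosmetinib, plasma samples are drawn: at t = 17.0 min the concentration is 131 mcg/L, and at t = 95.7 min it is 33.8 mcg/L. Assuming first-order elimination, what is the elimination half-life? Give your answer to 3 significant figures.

k = ln(C₁/C₂) / (t₂ − t₁) = ln(131/33.8) / (95.7 − 17.0)
  = 1.355 / 78.70 = 0.01721 min⁻¹
t½ = ln 2 / k = ln 2 / 0.01721 ≈ 40.3 minutes

40.3 minutes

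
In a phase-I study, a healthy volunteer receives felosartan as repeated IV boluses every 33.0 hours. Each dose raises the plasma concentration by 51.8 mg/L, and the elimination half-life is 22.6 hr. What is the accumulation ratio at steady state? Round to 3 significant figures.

1.57

k = ln 2 / 22.6 = 0.03067 hr⁻¹
Fraction remaining after one interval: e^(−kτ) = e^(−0.03067 × 33.0) = 0.3634
R = 1 / (1 − 0.3634) = 1 / 0.6366 ≈ 1.57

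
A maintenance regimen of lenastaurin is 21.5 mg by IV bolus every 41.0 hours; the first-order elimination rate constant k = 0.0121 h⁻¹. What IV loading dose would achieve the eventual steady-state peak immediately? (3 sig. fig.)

55.0 mg

Accumulation ratio R = 1 / (1 − e^(−kτ)) = 1 / (1 − e^(−0.01210×41.0)) = 1 / (1 − 0.6089) = 2.557
Loading dose = maintenance dose × R = 21.5 × 2.557 ≈ 55.0 mg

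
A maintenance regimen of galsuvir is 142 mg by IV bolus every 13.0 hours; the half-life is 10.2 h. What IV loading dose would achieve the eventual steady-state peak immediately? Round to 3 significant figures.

k = ln 2 / 10.2 = 0.06796 h⁻¹
Accumulation ratio R = 1 / (1 − e^(−kτ)) = 1 / (1 − e^(−0.06796×13.0)) = 1 / (1 − 0.4134) = 1.705
Loading dose = maintenance dose × R = 142 × 1.705 ≈ 242 mg

242 mg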